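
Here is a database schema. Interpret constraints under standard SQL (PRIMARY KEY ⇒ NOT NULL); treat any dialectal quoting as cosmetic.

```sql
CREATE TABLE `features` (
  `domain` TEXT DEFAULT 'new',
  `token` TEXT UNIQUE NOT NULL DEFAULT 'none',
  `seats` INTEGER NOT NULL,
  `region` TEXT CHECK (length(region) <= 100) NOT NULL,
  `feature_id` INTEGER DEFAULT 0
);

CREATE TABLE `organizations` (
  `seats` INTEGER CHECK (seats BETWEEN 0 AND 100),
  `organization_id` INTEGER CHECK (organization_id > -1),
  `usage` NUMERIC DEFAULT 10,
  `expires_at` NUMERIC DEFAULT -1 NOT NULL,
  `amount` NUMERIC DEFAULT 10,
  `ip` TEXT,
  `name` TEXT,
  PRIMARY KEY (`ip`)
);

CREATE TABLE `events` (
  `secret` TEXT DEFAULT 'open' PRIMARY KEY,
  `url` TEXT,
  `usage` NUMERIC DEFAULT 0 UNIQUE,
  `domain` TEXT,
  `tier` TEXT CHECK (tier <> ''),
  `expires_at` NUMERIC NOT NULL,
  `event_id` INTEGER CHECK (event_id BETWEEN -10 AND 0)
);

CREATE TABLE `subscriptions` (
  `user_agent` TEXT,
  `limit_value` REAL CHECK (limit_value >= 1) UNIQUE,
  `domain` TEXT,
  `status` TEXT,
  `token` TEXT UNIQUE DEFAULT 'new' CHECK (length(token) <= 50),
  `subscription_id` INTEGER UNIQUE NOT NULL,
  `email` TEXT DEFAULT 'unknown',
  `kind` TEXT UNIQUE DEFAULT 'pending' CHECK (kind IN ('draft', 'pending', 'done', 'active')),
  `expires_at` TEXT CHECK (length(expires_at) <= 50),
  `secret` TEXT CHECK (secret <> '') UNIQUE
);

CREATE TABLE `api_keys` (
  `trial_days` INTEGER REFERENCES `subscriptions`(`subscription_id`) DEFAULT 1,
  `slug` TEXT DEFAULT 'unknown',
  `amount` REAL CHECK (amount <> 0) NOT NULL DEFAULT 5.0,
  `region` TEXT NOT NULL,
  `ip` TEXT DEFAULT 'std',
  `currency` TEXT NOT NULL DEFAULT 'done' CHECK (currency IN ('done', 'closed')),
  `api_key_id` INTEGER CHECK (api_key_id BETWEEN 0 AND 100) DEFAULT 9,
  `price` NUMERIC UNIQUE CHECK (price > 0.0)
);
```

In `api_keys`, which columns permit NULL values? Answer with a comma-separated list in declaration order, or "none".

- trial_days: a foreign key column may be NULL unless separately constrained → nullable.
- slug: DEFAULT only fills an omitted column; an explicit NULL is still allowed → nullable.
- amount: declared NOT NULL → not nullable.
- region: declared NOT NULL → not nullable.
- ip: DEFAULT only fills an omitted column; an explicit NULL is still allowed → nullable.
- currency: declared NOT NULL → not nullable.
- api_key_id: CHECK does not forbid NULL (a CHECK constraint passes when its expression is NULL) → nullable.
- price: CHECK does not forbid NULL (a CHECK constraint passes when its expression is NULL) → nullable.

trial_days, slug, ip, api_key_id, price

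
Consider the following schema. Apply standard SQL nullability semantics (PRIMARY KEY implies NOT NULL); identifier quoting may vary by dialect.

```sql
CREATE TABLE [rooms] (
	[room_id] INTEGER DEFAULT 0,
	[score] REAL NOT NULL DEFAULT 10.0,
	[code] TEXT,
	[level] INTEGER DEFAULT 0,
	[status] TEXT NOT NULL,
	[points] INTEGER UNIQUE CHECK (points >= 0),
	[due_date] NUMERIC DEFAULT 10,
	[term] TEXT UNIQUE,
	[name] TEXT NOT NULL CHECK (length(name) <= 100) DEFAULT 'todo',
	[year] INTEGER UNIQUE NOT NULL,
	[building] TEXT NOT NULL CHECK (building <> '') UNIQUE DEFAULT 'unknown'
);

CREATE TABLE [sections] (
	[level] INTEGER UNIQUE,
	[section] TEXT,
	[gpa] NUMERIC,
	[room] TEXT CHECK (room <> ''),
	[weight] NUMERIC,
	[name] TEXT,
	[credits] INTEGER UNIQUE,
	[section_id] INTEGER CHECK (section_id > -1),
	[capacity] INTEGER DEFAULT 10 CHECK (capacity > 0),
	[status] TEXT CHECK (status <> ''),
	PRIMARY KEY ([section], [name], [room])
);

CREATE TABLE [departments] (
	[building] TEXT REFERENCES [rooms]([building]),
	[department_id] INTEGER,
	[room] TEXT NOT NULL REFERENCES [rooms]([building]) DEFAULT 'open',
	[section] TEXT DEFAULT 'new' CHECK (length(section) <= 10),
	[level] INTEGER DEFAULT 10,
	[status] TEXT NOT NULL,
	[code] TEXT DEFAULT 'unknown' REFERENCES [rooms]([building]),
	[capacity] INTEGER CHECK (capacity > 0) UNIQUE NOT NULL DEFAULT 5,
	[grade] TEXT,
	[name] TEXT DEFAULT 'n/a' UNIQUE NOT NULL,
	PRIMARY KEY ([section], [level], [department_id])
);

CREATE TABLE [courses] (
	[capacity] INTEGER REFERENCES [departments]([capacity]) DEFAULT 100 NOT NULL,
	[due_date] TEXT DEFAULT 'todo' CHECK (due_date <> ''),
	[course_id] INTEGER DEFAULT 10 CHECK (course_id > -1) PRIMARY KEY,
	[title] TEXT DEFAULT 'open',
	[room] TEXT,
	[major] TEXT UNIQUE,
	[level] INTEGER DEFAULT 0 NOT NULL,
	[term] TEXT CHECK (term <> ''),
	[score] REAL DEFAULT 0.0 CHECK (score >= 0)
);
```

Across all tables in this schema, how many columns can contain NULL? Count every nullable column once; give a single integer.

22

rooms: 6 nullable (room_id, code, level, points, due_date, term — PK none and explicit NOT NULL columns excluded).
sections: 7 nullable (level, gpa, weight, credits, section_id, capacity, status — PK (section, name, room) and explicit NOT NULL columns excluded).
departments: 3 nullable (building, code, grade — PK (section, level, department_id) and explicit NOT NULL columns excluded).
courses: 6 nullable (due_date, title, room, major, term, score — PK (course_id) and explicit NOT NULL columns excluded).
Total: 6 + 7 + 3 + 6 = 22.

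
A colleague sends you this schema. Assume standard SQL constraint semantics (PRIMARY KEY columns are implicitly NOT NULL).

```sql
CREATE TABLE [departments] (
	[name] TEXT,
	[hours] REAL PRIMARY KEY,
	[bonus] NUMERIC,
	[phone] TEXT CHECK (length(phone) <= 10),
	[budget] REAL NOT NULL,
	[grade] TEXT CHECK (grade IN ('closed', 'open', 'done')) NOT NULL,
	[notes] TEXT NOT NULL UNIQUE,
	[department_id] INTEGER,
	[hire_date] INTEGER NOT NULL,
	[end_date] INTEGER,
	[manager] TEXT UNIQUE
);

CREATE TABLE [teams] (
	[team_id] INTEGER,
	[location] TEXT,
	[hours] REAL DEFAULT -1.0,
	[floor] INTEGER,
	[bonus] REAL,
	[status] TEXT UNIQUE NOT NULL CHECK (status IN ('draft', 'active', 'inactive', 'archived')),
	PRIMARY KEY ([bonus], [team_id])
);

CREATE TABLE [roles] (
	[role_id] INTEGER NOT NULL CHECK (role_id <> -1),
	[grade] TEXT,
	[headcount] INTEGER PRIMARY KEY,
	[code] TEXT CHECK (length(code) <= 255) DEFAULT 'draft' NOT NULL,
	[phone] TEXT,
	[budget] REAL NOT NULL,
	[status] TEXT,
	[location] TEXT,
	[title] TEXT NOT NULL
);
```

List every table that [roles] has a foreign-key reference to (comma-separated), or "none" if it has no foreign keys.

No column in roles has a REFERENCES clause.

none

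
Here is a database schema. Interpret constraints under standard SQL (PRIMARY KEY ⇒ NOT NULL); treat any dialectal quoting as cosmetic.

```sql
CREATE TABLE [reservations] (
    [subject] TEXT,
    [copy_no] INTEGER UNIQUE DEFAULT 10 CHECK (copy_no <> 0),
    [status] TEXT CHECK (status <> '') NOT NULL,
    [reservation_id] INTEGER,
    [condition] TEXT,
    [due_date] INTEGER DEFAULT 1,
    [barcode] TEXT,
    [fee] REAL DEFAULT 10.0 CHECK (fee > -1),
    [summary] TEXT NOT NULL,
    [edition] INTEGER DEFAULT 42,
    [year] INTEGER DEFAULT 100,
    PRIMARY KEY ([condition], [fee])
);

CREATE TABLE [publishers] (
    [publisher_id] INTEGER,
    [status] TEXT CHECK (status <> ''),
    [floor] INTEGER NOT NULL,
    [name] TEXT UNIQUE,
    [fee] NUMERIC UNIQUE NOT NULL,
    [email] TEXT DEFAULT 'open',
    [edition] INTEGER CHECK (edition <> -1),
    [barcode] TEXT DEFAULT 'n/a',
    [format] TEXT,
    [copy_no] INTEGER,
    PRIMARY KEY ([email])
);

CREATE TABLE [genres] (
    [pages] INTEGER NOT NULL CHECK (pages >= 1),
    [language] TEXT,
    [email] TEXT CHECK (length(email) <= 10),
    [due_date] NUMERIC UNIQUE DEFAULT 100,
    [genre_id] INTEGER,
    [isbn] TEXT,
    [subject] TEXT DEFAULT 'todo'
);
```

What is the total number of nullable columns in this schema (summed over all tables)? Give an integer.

reservations: 7 nullable (subject, copy_no, reservation_id, due_date, barcode, edition, year — PK (condition, fee) and explicit NOT NULL columns excluded).
publishers: 7 nullable (publisher_id, status, name, edition, barcode, format, copy_no — PK (email) and explicit NOT NULL columns excluded).
genres: 6 nullable (language, email, due_date, genre_id, isbn, subject — PK none and explicit NOT NULL columns excluded).
Total: 7 + 7 + 6 = 20.

20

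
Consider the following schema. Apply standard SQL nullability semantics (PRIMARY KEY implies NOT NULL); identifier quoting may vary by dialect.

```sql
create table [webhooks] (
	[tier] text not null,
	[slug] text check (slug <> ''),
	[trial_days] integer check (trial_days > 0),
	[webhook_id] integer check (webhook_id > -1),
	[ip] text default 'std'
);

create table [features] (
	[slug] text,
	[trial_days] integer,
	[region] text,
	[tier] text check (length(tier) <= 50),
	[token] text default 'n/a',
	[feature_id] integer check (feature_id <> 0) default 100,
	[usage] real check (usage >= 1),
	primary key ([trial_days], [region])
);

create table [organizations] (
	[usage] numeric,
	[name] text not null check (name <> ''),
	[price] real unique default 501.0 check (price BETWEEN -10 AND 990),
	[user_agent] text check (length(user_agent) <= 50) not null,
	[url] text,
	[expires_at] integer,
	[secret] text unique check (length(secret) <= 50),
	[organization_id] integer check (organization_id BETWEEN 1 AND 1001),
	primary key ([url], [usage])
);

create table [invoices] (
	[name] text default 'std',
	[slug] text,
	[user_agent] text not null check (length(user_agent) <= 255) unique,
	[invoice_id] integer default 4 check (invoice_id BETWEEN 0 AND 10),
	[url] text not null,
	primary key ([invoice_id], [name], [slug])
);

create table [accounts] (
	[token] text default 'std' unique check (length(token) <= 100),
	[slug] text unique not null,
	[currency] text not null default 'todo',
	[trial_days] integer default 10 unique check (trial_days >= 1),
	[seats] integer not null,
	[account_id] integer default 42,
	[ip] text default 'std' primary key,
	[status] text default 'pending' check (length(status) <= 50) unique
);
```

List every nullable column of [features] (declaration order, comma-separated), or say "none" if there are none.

slug, tier, token, feature_id, usage

- slug: no NOT NULL constraint applies → nullable.
- trial_days: part of the PRIMARY KEY, which implies NOT NULL → not nullable.
- region: part of the PRIMARY KEY, which implies NOT NULL → not nullable.
- tier: CHECK does not forbid NULL (a CHECK constraint passes when its expression is NULL) → nullable.
- token: DEFAULT only fills an omitted column; an explicit NULL is still allowed → nullable.
- feature_id: CHECK does not forbid NULL (a CHECK constraint passes when its expression is NULL) → nullable.
- usage: CHECK does not forbid NULL (a CHECK constraint passes when its expression is NULL) → nullable.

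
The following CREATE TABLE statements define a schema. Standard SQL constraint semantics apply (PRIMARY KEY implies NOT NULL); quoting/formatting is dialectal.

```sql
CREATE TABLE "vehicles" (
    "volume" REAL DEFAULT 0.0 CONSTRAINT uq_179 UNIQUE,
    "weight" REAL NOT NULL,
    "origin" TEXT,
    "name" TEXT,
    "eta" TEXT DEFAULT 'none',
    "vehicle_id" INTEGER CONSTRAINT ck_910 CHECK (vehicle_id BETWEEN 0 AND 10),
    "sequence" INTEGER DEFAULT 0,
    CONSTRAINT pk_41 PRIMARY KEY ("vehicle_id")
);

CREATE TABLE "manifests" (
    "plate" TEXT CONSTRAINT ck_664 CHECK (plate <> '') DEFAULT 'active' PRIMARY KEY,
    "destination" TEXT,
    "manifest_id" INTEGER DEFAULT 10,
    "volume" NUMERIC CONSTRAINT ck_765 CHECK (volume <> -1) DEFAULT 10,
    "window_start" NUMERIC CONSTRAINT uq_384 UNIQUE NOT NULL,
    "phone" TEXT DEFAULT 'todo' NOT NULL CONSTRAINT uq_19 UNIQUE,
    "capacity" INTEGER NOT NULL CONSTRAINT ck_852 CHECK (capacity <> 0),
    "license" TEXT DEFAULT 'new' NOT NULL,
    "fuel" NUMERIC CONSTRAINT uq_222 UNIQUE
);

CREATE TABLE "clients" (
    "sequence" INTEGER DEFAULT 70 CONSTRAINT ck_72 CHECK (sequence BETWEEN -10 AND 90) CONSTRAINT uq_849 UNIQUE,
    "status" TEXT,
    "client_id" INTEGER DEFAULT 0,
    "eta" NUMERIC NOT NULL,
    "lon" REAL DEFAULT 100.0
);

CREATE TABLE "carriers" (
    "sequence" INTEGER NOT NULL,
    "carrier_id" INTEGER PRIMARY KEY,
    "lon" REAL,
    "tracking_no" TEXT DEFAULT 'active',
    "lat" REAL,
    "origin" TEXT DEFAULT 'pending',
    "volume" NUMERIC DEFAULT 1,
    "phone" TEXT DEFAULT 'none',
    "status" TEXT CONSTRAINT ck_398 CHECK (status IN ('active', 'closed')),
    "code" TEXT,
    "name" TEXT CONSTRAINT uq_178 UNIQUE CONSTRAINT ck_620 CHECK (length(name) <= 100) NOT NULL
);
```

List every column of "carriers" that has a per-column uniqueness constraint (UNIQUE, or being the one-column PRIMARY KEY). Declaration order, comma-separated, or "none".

carrier_id, name

- sequence: no UNIQUE or single-column PK constraint.
- carrier_id: single-column PRIMARY KEY → unique.
- lon: no UNIQUE or single-column PK constraint.
- tracking_no: no UNIQUE or single-column PK constraint.
- lat: no UNIQUE or single-column PK constraint.
- origin: no UNIQUE or single-column PK constraint.
- volume: no UNIQUE or single-column PK constraint.
- phone: no UNIQUE or single-column PK constraint.
- status: no UNIQUE or single-column PK constraint.
- code: no UNIQUE or single-column PK constraint.
- name: declared UNIQUE → unique.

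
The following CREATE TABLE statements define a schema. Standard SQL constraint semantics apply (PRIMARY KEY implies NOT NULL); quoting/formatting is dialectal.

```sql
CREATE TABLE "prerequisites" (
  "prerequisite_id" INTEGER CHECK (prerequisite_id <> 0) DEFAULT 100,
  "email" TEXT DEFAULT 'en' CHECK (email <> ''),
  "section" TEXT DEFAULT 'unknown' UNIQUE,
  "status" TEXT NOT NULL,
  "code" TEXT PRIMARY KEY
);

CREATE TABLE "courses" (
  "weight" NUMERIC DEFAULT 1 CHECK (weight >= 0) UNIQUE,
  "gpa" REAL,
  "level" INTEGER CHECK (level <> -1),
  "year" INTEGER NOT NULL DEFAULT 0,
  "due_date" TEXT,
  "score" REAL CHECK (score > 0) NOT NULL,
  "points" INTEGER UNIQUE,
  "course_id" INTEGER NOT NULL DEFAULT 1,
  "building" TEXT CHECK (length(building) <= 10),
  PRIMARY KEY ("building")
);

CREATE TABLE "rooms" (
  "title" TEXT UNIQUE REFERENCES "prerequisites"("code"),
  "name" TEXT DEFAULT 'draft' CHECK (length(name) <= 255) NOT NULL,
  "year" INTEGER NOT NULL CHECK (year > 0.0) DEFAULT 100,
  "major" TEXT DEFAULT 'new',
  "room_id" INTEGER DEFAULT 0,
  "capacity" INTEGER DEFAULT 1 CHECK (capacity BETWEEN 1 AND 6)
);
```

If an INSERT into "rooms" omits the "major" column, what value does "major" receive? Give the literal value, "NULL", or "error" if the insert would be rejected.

'new'

major has an explicit DEFAULT 'new'.
When the column is omitted from an INSERT, that default is used.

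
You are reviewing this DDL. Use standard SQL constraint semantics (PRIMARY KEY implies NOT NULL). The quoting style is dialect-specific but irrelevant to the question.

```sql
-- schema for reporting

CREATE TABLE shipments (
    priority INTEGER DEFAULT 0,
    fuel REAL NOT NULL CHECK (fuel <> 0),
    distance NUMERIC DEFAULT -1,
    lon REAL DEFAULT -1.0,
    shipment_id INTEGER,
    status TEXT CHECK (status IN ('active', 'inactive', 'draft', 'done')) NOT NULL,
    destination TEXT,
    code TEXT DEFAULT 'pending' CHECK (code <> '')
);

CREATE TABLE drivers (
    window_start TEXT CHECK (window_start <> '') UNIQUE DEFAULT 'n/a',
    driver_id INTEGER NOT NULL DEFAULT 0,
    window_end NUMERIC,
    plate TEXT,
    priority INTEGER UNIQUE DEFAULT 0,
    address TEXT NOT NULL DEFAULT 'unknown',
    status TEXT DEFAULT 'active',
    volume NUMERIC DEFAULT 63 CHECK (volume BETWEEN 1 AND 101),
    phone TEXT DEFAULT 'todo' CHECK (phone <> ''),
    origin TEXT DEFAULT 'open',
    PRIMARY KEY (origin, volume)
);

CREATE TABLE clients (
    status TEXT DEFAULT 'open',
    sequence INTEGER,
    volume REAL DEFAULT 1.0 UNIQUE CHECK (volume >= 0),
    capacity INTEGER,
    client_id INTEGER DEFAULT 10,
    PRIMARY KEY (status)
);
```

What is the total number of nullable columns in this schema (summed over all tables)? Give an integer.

16

shipments: 6 nullable (priority, distance, lon, shipment_id, destination, code — PK none and explicit NOT NULL columns excluded).
drivers: 6 nullable (window_start, window_end, plate, priority, status, phone — PK (origin, volume) and explicit NOT NULL columns excluded).
clients: 4 nullable (sequence, volume, capacity, client_id — PK (status) and explicit NOT NULL columns excluded).
Total: 6 + 6 + 4 = 16.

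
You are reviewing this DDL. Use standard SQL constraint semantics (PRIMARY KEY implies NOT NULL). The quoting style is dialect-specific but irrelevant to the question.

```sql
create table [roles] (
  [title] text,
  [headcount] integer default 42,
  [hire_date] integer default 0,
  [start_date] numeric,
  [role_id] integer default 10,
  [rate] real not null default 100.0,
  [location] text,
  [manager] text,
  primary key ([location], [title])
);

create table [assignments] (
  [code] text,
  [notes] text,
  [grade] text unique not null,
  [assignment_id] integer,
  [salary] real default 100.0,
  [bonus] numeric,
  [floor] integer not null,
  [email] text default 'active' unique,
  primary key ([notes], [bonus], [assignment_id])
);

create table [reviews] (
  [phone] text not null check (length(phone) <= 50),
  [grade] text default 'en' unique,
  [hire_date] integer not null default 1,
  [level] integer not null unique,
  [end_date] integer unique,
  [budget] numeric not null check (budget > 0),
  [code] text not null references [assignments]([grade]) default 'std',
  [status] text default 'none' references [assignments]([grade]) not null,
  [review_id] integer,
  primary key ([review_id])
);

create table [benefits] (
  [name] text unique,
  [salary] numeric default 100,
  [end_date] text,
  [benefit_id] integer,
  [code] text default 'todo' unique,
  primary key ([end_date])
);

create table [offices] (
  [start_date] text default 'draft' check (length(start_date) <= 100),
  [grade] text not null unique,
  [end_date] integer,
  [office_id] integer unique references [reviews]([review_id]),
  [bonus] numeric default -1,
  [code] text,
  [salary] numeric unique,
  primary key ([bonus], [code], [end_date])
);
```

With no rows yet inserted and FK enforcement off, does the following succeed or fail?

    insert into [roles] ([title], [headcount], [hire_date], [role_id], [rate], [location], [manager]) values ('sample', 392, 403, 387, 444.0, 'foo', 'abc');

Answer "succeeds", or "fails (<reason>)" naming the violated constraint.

NOT NULL columns: location is supplied; rate is supplied; title is supplied.
No constraint is violated.

succeeds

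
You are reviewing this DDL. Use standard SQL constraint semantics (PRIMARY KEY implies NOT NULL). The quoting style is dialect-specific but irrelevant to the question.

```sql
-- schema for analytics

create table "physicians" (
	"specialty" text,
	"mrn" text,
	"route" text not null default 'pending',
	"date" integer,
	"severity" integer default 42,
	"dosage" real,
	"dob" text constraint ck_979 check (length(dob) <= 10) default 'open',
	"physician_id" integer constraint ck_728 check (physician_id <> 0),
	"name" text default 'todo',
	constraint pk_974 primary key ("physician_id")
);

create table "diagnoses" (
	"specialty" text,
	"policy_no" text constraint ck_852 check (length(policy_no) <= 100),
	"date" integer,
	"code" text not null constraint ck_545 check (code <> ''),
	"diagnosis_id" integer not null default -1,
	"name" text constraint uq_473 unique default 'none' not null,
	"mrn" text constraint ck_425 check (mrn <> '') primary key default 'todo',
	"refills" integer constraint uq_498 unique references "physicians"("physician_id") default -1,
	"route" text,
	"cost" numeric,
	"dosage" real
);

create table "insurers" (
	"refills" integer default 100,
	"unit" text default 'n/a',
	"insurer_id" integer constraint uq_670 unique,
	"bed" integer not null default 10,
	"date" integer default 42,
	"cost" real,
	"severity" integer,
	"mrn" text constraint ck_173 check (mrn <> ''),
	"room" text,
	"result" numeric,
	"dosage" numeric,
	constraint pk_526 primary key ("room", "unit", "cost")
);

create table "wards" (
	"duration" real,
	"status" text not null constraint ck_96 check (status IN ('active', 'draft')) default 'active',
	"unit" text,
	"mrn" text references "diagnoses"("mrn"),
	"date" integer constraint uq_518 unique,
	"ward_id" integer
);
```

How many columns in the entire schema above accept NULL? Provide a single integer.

26

physicians: 7 nullable (specialty, mrn, date, severity, dosage, dob, name — PK (physician_id) and explicit NOT NULL columns excluded).
diagnoses: 7 nullable (specialty, policy_no, date, refills, route, cost, dosage — PK (mrn) and explicit NOT NULL columns excluded).
insurers: 7 nullable (refills, insurer_id, date, severity, mrn, result, dosage — PK (room, unit, cost) and explicit NOT NULL columns excluded).
wards: 5 nullable (duration, unit, mrn, date, ward_id — PK none and explicit NOT NULL columns excluded).
Total: 7 + 7 + 7 + 5 = 26.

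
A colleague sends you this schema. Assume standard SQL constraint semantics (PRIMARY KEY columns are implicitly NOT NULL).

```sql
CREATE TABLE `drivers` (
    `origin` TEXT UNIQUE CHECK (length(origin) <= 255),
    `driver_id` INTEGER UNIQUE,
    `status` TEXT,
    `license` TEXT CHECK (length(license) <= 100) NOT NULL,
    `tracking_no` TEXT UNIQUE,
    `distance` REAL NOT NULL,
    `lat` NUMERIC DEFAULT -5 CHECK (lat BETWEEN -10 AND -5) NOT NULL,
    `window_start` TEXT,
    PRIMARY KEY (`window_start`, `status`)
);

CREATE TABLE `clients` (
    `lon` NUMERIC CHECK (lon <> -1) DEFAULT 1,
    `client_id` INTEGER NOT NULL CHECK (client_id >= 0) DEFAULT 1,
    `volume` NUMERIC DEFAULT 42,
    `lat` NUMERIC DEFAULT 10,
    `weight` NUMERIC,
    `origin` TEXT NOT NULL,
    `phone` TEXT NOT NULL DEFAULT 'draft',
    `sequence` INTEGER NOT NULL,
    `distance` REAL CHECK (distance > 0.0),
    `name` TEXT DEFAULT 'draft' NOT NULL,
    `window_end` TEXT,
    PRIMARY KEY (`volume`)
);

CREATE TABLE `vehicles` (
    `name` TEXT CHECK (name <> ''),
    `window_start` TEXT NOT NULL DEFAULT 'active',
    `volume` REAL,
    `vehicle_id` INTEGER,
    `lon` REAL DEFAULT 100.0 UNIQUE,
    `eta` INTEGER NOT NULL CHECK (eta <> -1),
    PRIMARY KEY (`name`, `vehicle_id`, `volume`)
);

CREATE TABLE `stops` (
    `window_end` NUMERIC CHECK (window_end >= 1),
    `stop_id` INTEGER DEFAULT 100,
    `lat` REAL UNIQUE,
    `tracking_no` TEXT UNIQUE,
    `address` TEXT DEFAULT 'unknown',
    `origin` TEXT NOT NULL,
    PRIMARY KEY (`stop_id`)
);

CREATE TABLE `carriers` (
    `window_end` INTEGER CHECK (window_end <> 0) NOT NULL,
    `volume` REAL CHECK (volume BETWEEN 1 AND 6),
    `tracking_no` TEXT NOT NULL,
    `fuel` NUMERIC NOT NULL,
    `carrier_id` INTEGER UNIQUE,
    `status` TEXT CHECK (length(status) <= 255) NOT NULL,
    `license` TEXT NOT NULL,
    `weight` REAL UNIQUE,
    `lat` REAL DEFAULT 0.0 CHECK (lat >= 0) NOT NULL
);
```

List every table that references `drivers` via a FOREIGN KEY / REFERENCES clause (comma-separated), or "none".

No REFERENCES clause anywhere in the schema names drivers.

none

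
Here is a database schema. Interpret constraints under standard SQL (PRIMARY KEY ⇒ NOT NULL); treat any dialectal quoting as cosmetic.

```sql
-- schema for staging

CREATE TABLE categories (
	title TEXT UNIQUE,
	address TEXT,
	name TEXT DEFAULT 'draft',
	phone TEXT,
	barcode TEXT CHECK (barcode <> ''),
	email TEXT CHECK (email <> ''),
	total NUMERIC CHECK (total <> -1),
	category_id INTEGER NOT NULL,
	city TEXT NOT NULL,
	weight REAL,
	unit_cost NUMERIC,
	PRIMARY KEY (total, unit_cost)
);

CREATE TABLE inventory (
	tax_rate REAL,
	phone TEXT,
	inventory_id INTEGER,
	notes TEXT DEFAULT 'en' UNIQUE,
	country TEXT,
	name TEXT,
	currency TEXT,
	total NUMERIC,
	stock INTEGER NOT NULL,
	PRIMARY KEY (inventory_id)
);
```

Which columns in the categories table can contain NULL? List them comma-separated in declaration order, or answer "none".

title, address, name, phone, barcode, email, weight

- title: UNIQUE does not imply NOT NULL → nullable.
- address: no NOT NULL constraint applies → nullable.
- name: DEFAULT only fills an omitted column; an explicit NULL is still allowed → nullable.
- phone: no NOT NULL constraint applies → nullable.
- barcode: CHECK does not forbid NULL (a CHECK constraint passes when its expression is NULL) → nullable.
- email: CHECK does not forbid NULL (a CHECK constraint passes when its expression is NULL) → nullable.
- total: part of the PRIMARY KEY, which implies NOT NULL → not nullable.
- category_id: declared NOT NULL → not nullable.
- city: declared NOT NULL → not nullable.
- weight: no NOT NULL constraint applies → nullable.
- unit_cost: part of the PRIMARY KEY, which implies NOT NULL → not nullable.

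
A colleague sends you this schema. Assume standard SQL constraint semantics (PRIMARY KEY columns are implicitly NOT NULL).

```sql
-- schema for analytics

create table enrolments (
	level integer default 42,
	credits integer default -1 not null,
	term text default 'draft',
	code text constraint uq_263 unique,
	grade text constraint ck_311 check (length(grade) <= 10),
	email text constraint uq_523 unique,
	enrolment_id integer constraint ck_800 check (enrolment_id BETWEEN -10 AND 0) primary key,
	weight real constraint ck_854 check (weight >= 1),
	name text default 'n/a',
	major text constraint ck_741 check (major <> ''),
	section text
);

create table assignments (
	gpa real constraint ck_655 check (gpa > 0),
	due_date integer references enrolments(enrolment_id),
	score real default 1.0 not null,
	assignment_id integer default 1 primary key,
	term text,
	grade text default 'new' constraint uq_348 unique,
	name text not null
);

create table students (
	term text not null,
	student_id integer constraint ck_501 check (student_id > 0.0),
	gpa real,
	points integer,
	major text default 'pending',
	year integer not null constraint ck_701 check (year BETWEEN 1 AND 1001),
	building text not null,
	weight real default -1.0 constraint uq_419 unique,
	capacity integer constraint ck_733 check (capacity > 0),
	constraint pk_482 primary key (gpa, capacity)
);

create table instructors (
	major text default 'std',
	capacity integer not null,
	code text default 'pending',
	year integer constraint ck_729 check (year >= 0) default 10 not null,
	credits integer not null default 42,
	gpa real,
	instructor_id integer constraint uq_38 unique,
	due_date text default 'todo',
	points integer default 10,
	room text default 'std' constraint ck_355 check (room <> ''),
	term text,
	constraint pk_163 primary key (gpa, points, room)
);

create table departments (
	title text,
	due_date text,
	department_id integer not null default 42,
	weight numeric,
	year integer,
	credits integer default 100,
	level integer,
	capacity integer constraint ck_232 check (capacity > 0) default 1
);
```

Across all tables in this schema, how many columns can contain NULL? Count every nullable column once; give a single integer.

29

enrolments: 9 nullable (level, term, code, grade, email, weight, name, major, section — PK (enrolment_id) and explicit NOT NULL columns excluded).
assignments: 4 nullable (gpa, due_date, term, grade — PK (assignment_id) and explicit NOT NULL columns excluded).
students: 4 nullable (student_id, points, major, weight — PK (gpa, capacity) and explicit NOT NULL columns excluded).
instructors: 5 nullable (major, code, instructor_id, due_date, term — PK (gpa, points, room) and explicit NOT NULL columns excluded).
departments: 7 nullable (title, due_date, weight, year, credits, level, capacity — PK none and explicit NOT NULL columns excluded).
Total: 9 + 4 + 4 + 5 + 7 = 29.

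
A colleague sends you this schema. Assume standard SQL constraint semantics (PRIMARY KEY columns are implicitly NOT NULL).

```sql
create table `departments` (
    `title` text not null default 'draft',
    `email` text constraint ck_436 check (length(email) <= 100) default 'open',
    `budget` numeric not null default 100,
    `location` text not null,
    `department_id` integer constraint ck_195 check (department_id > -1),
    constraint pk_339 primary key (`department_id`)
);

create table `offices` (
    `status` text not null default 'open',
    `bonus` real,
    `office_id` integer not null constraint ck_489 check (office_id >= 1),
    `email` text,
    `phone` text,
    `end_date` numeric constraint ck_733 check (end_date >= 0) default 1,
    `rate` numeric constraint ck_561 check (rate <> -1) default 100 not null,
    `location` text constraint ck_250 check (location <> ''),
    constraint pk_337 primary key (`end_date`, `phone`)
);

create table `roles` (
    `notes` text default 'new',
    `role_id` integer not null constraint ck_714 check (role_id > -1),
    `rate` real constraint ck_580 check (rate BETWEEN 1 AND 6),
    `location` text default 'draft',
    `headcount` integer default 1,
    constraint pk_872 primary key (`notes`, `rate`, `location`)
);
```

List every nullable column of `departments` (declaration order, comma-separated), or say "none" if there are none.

- title: declared NOT NULL → not nullable.
- email: CHECK does not forbid NULL (a CHECK constraint passes when its expression is NULL) → nullable.
- budget: declared NOT NULL → not nullable.
- location: declared NOT NULL → not nullable.
- department_id: part of the PRIMARY KEY, which implies NOT NULL → not nullable.

email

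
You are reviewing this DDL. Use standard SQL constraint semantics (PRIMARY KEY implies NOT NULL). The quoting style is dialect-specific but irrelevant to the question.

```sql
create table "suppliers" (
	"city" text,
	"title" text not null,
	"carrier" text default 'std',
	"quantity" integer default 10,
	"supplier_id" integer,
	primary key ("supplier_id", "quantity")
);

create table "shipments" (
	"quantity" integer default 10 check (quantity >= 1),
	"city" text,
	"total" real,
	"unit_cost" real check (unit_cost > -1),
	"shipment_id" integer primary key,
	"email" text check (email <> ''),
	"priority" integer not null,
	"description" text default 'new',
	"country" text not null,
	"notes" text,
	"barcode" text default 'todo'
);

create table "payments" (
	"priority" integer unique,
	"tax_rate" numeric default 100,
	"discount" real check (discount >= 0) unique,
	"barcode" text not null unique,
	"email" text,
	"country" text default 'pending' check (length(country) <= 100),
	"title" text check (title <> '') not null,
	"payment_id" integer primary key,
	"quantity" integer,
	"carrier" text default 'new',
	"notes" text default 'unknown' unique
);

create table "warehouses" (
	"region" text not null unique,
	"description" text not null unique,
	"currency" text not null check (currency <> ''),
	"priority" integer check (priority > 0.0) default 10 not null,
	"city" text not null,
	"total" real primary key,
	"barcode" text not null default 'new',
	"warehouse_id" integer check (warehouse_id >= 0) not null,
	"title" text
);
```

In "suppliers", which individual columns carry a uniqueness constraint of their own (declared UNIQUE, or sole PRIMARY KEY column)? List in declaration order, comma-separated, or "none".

none

- city: no UNIQUE or single-column PK constraint.
- title: no UNIQUE or single-column PK constraint.
- carrier: no UNIQUE or single-column PK constraint.
- quantity: part of a composite PRIMARY KEY — only the tuple is unique, not this column on its own.
- supplier_id: part of a composite PRIMARY KEY — only the tuple is unique, not this column on its own.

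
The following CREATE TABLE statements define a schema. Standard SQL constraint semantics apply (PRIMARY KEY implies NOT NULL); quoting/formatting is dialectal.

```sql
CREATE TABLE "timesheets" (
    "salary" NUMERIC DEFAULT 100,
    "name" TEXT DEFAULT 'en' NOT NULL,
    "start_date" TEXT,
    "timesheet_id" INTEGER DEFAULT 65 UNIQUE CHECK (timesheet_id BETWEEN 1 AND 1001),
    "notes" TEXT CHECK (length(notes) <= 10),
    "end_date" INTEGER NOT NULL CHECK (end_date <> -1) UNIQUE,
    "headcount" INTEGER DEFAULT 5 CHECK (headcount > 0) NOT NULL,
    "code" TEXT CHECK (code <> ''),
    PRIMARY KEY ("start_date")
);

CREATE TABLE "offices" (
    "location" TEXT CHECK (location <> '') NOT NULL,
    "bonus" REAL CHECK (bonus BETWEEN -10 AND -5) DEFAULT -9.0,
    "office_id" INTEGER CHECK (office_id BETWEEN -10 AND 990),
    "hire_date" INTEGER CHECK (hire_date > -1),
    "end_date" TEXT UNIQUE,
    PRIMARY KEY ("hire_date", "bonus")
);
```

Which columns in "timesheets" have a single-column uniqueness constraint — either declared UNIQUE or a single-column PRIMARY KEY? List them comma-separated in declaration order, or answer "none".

- salary: no UNIQUE or single-column PK constraint.
- name: no UNIQUE or single-column PK constraint.
- start_date: single-column PRIMARY KEY → unique.
- timesheet_id: declared UNIQUE → unique.
- notes: no UNIQUE or single-column PK constraint.
- end_date: declared UNIQUE → unique.
- headcount: no UNIQUE or single-column PK constraint.
- code: no UNIQUE or single-column PK constraint.

start_date, timesheet_id, end_date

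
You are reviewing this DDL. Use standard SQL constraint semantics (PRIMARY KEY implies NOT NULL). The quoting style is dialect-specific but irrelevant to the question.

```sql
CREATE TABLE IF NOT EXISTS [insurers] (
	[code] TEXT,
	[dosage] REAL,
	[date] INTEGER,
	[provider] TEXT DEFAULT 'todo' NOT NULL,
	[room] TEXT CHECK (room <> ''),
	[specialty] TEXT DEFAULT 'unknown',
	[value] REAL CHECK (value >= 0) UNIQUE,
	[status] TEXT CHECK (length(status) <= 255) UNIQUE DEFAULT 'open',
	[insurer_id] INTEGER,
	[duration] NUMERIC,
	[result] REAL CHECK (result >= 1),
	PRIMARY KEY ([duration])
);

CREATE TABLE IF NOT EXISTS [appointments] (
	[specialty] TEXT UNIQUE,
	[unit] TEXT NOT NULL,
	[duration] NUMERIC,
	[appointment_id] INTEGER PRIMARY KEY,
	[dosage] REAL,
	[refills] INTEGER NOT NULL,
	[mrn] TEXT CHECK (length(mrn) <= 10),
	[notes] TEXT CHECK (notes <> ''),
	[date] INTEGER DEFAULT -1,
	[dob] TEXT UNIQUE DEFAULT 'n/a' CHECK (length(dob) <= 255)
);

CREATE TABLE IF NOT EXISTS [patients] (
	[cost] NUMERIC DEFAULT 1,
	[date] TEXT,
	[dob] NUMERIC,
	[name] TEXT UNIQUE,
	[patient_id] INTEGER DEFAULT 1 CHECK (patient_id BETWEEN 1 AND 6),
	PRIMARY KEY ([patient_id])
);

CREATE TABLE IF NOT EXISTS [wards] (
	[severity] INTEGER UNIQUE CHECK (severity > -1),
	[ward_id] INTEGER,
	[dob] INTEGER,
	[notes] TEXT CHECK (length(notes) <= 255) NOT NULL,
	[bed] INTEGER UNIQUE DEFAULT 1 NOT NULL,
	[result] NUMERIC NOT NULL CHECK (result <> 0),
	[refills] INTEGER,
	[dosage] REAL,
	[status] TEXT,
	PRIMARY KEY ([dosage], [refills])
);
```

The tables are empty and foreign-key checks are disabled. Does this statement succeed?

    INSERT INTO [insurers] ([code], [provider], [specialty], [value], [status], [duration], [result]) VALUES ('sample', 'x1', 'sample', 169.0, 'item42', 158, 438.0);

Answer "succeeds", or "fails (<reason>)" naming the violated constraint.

NOT NULL columns: duration is supplied; provider is supplied.
CHECK constraints: 169.0 satisfies (value >= 0); 'item42' satisfies (length(status) <= 255); 438.0 satisfies (result >= 1).
No constraint is violated.

succeeds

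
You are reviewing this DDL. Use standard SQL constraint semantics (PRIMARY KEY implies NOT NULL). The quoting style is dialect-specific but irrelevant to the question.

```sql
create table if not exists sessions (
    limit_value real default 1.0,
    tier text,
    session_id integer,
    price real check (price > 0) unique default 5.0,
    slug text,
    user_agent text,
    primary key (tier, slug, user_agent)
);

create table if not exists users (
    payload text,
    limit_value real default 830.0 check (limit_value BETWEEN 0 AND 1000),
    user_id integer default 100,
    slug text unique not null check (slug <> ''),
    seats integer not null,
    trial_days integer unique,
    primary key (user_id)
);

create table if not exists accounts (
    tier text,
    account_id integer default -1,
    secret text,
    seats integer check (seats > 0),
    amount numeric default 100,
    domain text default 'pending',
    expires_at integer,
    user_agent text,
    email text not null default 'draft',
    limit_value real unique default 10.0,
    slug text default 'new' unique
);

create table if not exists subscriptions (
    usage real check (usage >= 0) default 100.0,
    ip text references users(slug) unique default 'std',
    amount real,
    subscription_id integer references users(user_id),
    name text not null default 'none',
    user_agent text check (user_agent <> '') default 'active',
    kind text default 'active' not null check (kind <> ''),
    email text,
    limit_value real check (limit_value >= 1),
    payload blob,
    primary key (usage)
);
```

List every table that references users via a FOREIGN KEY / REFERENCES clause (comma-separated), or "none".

subscriptions

- subscriptions.ip references users(slug).
- subscriptions.subscription_id references users(user_id).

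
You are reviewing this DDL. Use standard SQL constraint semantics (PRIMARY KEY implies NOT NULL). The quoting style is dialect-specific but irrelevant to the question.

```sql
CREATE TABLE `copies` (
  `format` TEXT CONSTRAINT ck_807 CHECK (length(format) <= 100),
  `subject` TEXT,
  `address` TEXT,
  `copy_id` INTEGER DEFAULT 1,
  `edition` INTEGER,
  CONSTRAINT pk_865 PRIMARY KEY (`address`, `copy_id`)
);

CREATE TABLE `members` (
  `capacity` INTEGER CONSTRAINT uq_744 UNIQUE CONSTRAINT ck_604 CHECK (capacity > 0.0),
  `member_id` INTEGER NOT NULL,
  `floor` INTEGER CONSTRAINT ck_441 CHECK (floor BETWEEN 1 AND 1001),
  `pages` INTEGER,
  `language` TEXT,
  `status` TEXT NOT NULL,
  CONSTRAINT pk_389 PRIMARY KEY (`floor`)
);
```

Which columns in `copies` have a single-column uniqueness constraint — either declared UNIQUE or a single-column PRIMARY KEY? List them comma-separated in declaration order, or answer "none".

- format: no UNIQUE or single-column PK constraint.
- subject: no UNIQUE or single-column PK constraint.
- address: part of a composite PRIMARY KEY — only the tuple is unique, not this column on its own.
- copy_id: part of a composite PRIMARY KEY — only the tuple is unique, not this column on its own.
- edition: no UNIQUE or single-column PK constraint.

none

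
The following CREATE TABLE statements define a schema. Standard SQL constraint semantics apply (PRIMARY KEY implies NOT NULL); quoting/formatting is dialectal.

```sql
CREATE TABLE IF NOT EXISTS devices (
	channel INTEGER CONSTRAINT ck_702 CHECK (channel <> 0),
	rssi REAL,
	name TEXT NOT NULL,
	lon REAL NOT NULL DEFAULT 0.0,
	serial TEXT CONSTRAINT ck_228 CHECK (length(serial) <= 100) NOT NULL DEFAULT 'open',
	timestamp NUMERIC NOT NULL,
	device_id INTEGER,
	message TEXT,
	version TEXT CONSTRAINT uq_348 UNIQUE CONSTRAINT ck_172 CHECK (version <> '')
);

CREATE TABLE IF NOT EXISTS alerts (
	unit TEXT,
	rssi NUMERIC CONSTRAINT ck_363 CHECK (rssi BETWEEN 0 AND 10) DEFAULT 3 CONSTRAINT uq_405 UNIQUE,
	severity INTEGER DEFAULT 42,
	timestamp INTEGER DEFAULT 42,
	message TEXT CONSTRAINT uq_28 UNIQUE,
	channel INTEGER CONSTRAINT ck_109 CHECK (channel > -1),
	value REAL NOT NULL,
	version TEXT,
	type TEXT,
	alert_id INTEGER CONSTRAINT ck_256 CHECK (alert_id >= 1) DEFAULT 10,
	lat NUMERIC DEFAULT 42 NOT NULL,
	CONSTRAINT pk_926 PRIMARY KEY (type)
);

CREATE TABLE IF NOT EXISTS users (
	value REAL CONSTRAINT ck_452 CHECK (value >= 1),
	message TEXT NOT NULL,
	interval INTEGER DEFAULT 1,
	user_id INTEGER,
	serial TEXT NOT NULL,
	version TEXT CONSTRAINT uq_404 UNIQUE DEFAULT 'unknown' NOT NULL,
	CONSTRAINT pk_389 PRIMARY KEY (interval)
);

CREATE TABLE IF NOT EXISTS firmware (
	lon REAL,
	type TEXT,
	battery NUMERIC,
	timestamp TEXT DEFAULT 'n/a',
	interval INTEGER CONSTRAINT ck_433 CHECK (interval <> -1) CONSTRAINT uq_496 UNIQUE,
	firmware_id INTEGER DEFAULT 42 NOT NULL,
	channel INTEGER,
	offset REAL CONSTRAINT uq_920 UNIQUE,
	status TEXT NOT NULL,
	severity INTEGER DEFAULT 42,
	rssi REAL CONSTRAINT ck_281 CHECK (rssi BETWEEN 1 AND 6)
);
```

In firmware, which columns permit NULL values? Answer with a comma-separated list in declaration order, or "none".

lon, type, battery, timestamp, interval, channel, offset, severity, rssi

- lon: no NOT NULL constraint applies → nullable.
- type: no NOT NULL constraint applies → nullable.
- battery: no NOT NULL constraint applies → nullable.
- timestamp: DEFAULT only fills an omitted column; an explicit NULL is still allowed → nullable.
- interval: CHECK does not forbid NULL (a CHECK constraint passes when its expression is NULL) → nullable.
- firmware_id: declared NOT NULL → not nullable.
- channel: no NOT NULL constraint applies → nullable.
- offset: UNIQUE does not imply NOT NULL → nullable.
- status: declared NOT NULL → not nullable.
- severity: DEFAULT only fills an omitted column; an explicit NULL is still allowed → nullable.
- rssi: CHECK does not forbid NULL (a CHECK constraint passes when its expression is NULL) → nullable.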